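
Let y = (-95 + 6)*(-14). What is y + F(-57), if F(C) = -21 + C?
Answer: 1168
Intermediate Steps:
y = 1246 (y = -89*(-14) = 1246)
y + F(-57) = 1246 + (-21 - 57) = 1246 - 78 = 1168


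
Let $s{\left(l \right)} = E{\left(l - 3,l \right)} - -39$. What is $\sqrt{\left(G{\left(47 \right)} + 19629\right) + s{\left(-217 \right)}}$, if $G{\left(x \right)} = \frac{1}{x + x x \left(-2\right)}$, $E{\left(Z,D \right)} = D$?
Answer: $\frac{4 \sqrt{23226488670}}{4371} \approx 139.47$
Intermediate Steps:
$G{\left(x \right)} = \frac{1}{x - 2 x^{2}}$ ($G{\left(x \right)} = \frac{1}{x + x^{2} \left(-2\right)} = \frac{1}{x - 2 x^{2}}$)
$s{\left(l \right)} = 39 + l$ ($s{\left(l \right)} = l - -39 = l + 39 = 39 + l$)
$\sqrt{\left(G{\left(47 \right)} + 19629\right) + s{\left(-217 \right)}} = \sqrt{\left(- \frac{1}{47 \left(-1 + 2 \cdot 47\right)} + 19629\right) + \left(39 - 217\right)} = \sqrt{\left(\left(-1\right) \frac{1}{47} \frac{1}{-1 + 94} + 19629\right) - 178} = \sqrt{\left(\left(-1\right) \frac{1}{47} \cdot \frac{1}{93} + 19629\right) - 178} = \sqrt{\left(- \frac{1}{4371} + 19629\right) - 178} = \sqrt{\frac{85798358}{4371} - 178} = \sqrt{\frac{85020320}{4371}} = \frac{4 \sqrt{23226488670}}{4371}$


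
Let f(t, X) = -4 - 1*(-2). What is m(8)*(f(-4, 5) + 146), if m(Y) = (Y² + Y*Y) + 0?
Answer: 18432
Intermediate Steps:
f(t, X) = -2 (f(t, X) = -4 + 2 = -2)
m(Y) = 2*Y² (m(Y) = (Y² + Y²) + 0 = 2*Y² + 0 = 2*Y²)
m(8)*(f(-4, 5) + 146) = (2*8²)*(-2 + 146) = (2*64)*144 = 128*144 = 18432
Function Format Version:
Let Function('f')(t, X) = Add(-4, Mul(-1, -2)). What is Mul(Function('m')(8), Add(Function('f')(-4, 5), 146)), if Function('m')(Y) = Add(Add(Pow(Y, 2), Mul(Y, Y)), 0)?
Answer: 18432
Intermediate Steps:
Function('f')(t, X) = -2 (Function('f')(t, X) = Add(-4, 2) = -2)
Function('m')(Y) = Mul(2, Pow(Y, 2)) (Function('m')(Y) = Add(Add(Pow(Y, 2), Pow(Y, 2)), 0) = Add(Mul(2, Pow(Y, 2)), 0) = Mul(2, Pow(Y, 2)))
Mul(Function('m')(8), Add(Function('f')(-4, 5), 146)) = Mul(Mul(2, Pow(8, 2)), Add(-2, 146)) = Mul(Mul(2, 64), 144) = Mul(128, 144) = 18432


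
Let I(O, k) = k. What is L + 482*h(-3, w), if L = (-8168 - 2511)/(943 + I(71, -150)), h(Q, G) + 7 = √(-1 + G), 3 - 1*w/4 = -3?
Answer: -2686261/793 + 482*√23 ≈ -1075.9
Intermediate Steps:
w = 24 (w = 12 - 4*(-3) = 12 + 12 = 24)
h(Q, G) = -7 + √(-1 + G)
L = -10679/793 (L = (-8168 - 2511)/(943 - 150) = -10679/793 ≈ -13.467)
L + 482*h(-3, w) = -10679/793 + 482*(-7 + √(-1 + 24)) = -10679/793 + 482*(-7 + √23) = -10679/793 + (-3374 + 482*√23) = -2686261/793 + 482*√23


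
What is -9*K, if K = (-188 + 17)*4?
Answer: 6156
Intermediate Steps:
K = -684 (K = -171*4 = -684)
-9*K = -9*(-684) = 6156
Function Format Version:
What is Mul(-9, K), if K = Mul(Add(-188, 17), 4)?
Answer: 6156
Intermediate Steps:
K = -684 (K = Mul(-171, 4) = -684)
Mul(-9, K) = Mul(-9, -684) = 6156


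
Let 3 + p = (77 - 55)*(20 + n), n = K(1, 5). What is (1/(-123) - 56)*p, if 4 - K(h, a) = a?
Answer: -2858935/123 ≈ -23243.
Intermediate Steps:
K(h, a) = 4 - a
n = -1 (n = 4 - 1*5 = 4 - 5 = -1)
p = 415 (p = -3 + (77 - 55)*(20 - 1) = -3 + 22*19 = -3 + 418 = 415)
(1/(-123) - 56)*p = (1/(-123) - 56)*415 = (-1/123 - 56)*415 = -6889/123*415 = -2858935/123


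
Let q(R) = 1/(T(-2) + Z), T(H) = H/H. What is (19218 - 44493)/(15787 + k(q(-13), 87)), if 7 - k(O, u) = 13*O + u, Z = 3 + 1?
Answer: -42125/26174 ≈ -1.6094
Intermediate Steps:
T(H) = 1
Z = 4
q(R) = ⅕ (q(R) = 1/(1 + 4) = 1/5 = ⅕)
k(O, u) = 7 - u - 13*O (k(O, u) = 7 - (13*O + u) = 7 - (u + 13*O) = 7 + (-u - 13*O) = 7 - u - 13*O)
(19218 - 44493)/(15787 + k(q(-13), 87)) = (19218 - 44493)/(15787 + (7 - 1*87 - 13*⅕)) = -25275/(15787 + (7 - 87 - 13/5)) = -25275/(15787 - 413/5) = -25275/78522/5 = -25275*5/78522 = -42125/26174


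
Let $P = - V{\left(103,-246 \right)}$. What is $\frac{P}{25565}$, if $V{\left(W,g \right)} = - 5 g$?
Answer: $- \frac{246}{5113} \approx -0.048113$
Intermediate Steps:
$P = -1230$ ($P = - \left(-5\right) \left(-246\right) = \left(-1\right) 1230 = -1230$)
$\frac{P}{25565} = - \frac{1230}{25565} = \left(-1230\right) \frac{1}{25565} = - \frac{246}{5113}$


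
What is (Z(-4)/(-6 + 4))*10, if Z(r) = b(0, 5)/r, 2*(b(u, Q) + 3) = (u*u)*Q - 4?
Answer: -25/4 ≈ -6.2500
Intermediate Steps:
b(u, Q) = -5 + Q*u²/2 (b(u, Q) = -3 + ((u*u)*Q - 4)/2 = -3 + (u²*Q - 4)/2 = -3 + (Q*u² - 4)/2 = -3 + (-4 + Q*u²)/2 = -3 + (-2 + Q*u²/2) = -5 + Q*u²/2)
Z(r) = -5/r (Z(r) = (-5 + (½)*5*0²)/r = (-5 + (½)*5*0)/r = (-5 + 0)/r = -5/r)
(Z(-4)/(-6 + 4))*10 = ((-5/(-4))/(-6 + 4))*10 = ((-5*(-¼))/(-2))*10 = -½*5/4*10 = -5/8*10 = -25/4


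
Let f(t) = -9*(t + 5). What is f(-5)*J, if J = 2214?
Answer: 0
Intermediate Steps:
f(t) = -45 - 9*t (f(t) = -9*(5 + t) = -45 - 9*t)
f(-5)*J = (-45 - 9*(-5))*2214 = (-45 + 45)*2214 = 0*2214 = 0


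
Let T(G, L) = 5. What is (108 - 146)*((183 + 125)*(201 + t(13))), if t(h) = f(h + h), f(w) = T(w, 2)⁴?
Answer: -9667504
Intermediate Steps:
f(w) = 625 (f(w) = 5⁴ = 625)
t(h) = 625
(108 - 146)*((183 + 125)*(201 + t(13))) = (108 - 146)*((183 + 125)*(201 + 625)) = -11704*826 = -38*254408 = -9667504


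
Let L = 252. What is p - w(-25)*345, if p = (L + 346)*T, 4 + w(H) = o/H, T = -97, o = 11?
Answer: -282371/5 ≈ -56474.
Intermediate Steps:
w(H) = -4 + 11/H
p = -58006 (p = (252 + 346)*(-97) = 598*(-97) = -58006)
p - w(-25)*345 = -58006 - (-4 + 11/(-25))*345 = -58006 - (-4 + 11*(-1/25))*345 = -58006 - (-4 - 11/25)*345 = -58006 - (-111)*345/25 = -58006 - 1*(-7659/5) = -58006 + 7659/5 = -282371/5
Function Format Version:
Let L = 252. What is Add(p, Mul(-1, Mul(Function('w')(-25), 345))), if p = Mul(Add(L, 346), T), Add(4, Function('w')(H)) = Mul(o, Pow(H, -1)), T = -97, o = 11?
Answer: Rational(-282371, 5) ≈ -56474.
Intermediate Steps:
Function('w')(H) = Add(-4, Mul(11, Pow(H, -1)))
p = -58006 (p = Mul(Add(252, 346), -97) = Mul(598, -97) = -58006)
Add(p, Mul(-1, Mul(Function('w')(-25), 345))) = Add(-58006, Mul(-1, Mul(Add(-4, Mul(11, Pow(-25, -1))), 345))) = Add(-58006, Mul(-1, Mul(Add(-4, Mul(11, Rational(-1, 25))), 345))) = Add(-58006, Mul(-1, Mul(Add(-4, Rational(-11, 25)), 345))) = Add(-58006, Mul(-1, Mul(Rational(-111, 25), 345))) = Add(-58006, Mul(-1, Rational(-7659, 5))) = Add(-58006, Rational(7659, 5)) = Rational(-282371, 5)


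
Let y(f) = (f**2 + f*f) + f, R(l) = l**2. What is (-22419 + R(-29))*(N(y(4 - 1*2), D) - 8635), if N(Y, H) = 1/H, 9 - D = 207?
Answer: 18446287759/99 ≈ 1.8633e+8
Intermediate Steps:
D = -198 (D = 9 - 1*207 = 9 - 207 = -198)
y(f) = f + 2*f**2 (y(f) = (f**2 + f**2) + f = 2*f**2 + f = f + 2*f**2)
(-22419 + R(-29))*(N(y(4 - 1*2), D) - 8635) = (-22419 + (-29)**2)*(1/(-198) - 8635) = (-22419 + 841)*(-1/198 - 8635) = -21578*(-1709731/198) = 18446287759/99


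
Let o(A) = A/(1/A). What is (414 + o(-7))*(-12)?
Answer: -5556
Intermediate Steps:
o(A) = A² (o(A) = A*A = A²)
(414 + o(-7))*(-12) = (414 + (-7)²)*(-12) = (414 + 49)*(-12) = 463*(-12) = -5556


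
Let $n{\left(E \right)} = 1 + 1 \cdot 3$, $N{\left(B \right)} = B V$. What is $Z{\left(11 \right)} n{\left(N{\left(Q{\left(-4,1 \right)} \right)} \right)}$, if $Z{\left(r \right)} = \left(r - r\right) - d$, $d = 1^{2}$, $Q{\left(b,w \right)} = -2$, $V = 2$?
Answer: $-4$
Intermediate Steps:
$N{\left(B \right)} = 2 B$ ($N{\left(B \right)} = B 2 = 2 B$)
$n{\left(E \right)} = 4$ ($n{\left(E \right)} = 1 + 3 = 4$)
$d = 1$
$Z{\left(r \right)} = -1$ ($Z{\left(r \right)} = \left(r - r\right) - 1 = 0 - 1 = -1$)
$Z{\left(11 \right)} n{\left(N{\left(Q{\left(-4,1 \right)} \right)} \right)} = \left(-1\right) 4 = -4$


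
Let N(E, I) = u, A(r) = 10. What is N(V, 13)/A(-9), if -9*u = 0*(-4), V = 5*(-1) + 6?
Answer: 0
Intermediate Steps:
V = 1 (V = -5 + 6 = 1)
u = 0 (u = -0*(-4) = -1/9*0 = 0)
N(E, I) = 0
N(V, 13)/A(-9) = 0/10 = (1/10)*0 = 0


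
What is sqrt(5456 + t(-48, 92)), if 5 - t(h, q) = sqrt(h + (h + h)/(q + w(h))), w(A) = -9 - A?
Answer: sqrt(93716221 - 524*I*sqrt(52269))/131 ≈ 73.899 - 0.047233*I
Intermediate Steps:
t(h, q) = 5 - sqrt(h + 2*h/(-9 + q - h)) (t(h, q) = 5 - sqrt(h + (h + h)/(q + (-9 - h))) = 5 - sqrt(h + (2*h)/(-9 + q - h)) = 5 - sqrt(h + 2*h/(-9 + q - h)))
sqrt(5456 + t(-48, 92)) = sqrt(5456 + (5 - sqrt(-48*(7 - 48 - 1*92)/(9 - 48 - 1*92)))) = sqrt(5456 + (5 - sqrt(-48*(7 - 48 - 92)/(9 - 48 - 92)))) = sqrt(5456 + (5 - sqrt(-48*(-133)/(-131)))) = sqrt(5456 + (5 - sqrt(-48*(-1/131)*(-133)))) = sqrt(5456 + (5 - sqrt(-6384/131))) = sqrt(5456 + (5 - 4*I*sqrt(52269)/131)) = sqrt(5461 - 4*I*sqrt(52269)/131)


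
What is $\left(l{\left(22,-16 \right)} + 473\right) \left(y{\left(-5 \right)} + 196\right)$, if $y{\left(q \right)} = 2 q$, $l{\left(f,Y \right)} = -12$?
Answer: $85746$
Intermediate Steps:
$\left(l{\left(22,-16 \right)} + 473\right) \left(y{\left(-5 \right)} + 196\right) = \left(-12 + 473\right) \left(2 \left(-5\right) + 196\right) = 461 \left(-10 + 196\right) = 461 \cdot 186 = 85746$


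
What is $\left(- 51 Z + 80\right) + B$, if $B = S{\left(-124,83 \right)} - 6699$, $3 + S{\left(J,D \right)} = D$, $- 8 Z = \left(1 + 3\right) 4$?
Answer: $-6437$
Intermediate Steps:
$Z = -2$ ($Z = - \frac{\left(1 + 3\right) 4}{8} = - \frac{4 \cdot 4}{8} = \left(- \frac{1}{8}\right) 16 = -2$)
$S{\left(J,D \right)} = -3 + D$
$B = -6619$ ($B = \left(-3 + 83\right) - 6699 = 80 - 6699 = -6619$)
$\left(- 51 Z + 80\right) + B = \left(\left(-51\right) \left(-2\right) + 80\right) - 6619 = \left(102 + 80\right) - 6619 = 182 - 6619 = -6437$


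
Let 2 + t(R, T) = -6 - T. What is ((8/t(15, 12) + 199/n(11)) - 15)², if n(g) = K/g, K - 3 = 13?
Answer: 94342369/6400 ≈ 14741.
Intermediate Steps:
K = 16 (K = 3 + 13 = 16)
n(g) = 16/g
t(R, T) = -8 - T (t(R, T) = -2 + (-6 - T) = -8 - T)
((8/t(15, 12) + 199/n(11)) - 15)² = ((8/(-8 - 1*12) + 199/((16/11))) - 15)² = ((8/(-8 - 12) + 199/((16*(1/11)))) - 15)² = ((8/(-20) + 199/(16/11)) - 15)² = ((8*(-1/20) + 199*(11/16)) - 15)² = ((-⅖ + 2189/16) - 15)² = (10913/80 - 15)² = (9713/80)² = 94342369/6400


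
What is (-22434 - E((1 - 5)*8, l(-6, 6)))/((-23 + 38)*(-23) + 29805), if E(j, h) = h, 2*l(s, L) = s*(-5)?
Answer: -7483/9820 ≈ -0.76202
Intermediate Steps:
l(s, L) = -5*s/2 (l(s, L) = (s*(-5))/2 = (-5*s)/2 = -5*s/2)
(-22434 - E((1 - 5)*8, l(-6, 6)))/((-23 + 38)*(-23) + 29805) = (-22434 - (-5)*(-6)/2)/((-23 + 38)*(-23) + 29805) = (-22434 - 1*15)/(15*(-23) + 29805) = (-22434 - 15)/(-345 + 29805) = -22449/29460 = -22449*1/29460 = -7483/9820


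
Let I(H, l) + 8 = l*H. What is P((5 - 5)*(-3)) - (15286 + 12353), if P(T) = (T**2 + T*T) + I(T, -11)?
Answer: -27647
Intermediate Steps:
I(H, l) = -8 + H*l (I(H, l) = -8 + l*H = -8 + H*l)
P(T) = -8 - 11*T + 2*T**2 (P(T) = (T**2 + T*T) + (-8 + T*(-11)) = (T**2 + T**2) + (-8 - 11*T) = 2*T**2 + (-8 - 11*T) = -8 - 11*T + 2*T**2)
P((5 - 5)*(-3)) - (15286 + 12353) = (-8 - 11*(5 - 5)*(-3) + 2*((5 - 5)*(-3))**2) - (15286 + 12353) = (-8 - 0*(-3) + 2*(0*(-3))**2) - 1*27639 = (-8 - 11*0 + 2*0**2) - 27639 = (-8 + 0 + 2*0) - 27639 = (-8 + 0 + 0) - 27639 = -8 - 27639 = -27647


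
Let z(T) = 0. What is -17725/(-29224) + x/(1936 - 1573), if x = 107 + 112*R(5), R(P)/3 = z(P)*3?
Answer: 9561143/10608312 ≈ 0.90129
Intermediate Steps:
R(P) = 0 (R(P) = 3*(0*3) = 3*0 = 0)
x = 107 (x = 107 + 112*0 = 107 + 0 = 107)
-17725/(-29224) + x/(1936 - 1573) = -17725/(-29224) + 107/(1936 - 1573) = -17725*(-1/29224) + 107/363 = 17725/29224 + 107*(1/363) = 17725/29224 + 107/363 = 9561143/10608312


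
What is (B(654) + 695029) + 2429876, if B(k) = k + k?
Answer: 3126213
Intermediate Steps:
B(k) = 2*k
(B(654) + 695029) + 2429876 = (2*654 + 695029) + 2429876 = (1308 + 695029) + 2429876 = 696337 + 2429876 = 3126213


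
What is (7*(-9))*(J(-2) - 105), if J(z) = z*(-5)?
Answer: 5985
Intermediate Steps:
J(z) = -5*z
(7*(-9))*(J(-2) - 105) = (7*(-9))*(-5*(-2) - 105) = -63*(10 - 105) = -63*(-95) = 5985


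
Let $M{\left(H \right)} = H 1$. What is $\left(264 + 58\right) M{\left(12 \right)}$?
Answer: $3864$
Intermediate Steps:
$M{\left(H \right)} = H$
$\left(264 + 58\right) M{\left(12 \right)} = \left(264 + 58\right) 12 = 322 \cdot 12 = 3864$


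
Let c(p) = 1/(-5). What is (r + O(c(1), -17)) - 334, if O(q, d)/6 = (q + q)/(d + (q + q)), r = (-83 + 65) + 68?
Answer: -8232/29 ≈ -283.86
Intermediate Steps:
r = 50 (r = -18 + 68 = 50)
c(p) = -⅕
O(q, d) = 12*q/(d + 2*q) (O(q, d) = 6*((q + q)/(d + (q + q))) = 6*((2*q)/(d + 2*q)) = 6*(2*q/(d + 2*q)) = 12*q/(d + 2*q))
(r + O(c(1), -17)) - 334 = (50 + 12*(-⅕)/(-17 + 2*(-⅕))) - 334 = (50 + 12*(-⅕)/(-17 - ⅖)) - 334 = (50 + 12*(-⅕)/(-87/5)) - 334 = (50 + 12*(-⅕)*(-5/87)) - 334 = (50 + 4/29) - 334 = 1454/29 - 334 = -8232/29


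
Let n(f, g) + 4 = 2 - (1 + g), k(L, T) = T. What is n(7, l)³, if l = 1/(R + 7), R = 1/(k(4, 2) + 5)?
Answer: -3869893/125000 ≈ -30.959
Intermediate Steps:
R = ⅐ (R = 1/(2 + 5) = 1/7 = ⅐ ≈ 0.14286)
l = 7/50 (l = 1/(⅐ + 7) = 1/(50/7) = 7/50 ≈ 0.14000)
n(f, g) = -3 - g (n(f, g) = -4 + (2 - (1 + g)) = -4 + (2 + (-1 - g)) = -4 + (1 - g) = -3 - g)
n(7, l)³ = (-3 - 1*7/50)³ = (-3 - 7/50)³ = (-157/50)³ = -3869893/125000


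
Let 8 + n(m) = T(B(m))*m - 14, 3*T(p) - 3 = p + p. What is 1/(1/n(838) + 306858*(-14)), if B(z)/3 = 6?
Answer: -10872/46706242463 ≈ -2.3277e-7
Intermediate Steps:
B(z) = 18 (B(z) = 3*6 = 18)
T(p) = 1 + 2*p/3 (T(p) = 1 + (p + p)/3 = 1 + (2*p)/3 = 1 + 2*p/3)
n(m) = -22 + 13*m (n(m) = -8 + ((1 + (⅔)*18)*m - 14) = -8 + ((1 + 12)*m - 14) = -8 + (13*m - 14) = -8 + (-14 + 13*m) = -22 + 13*m)
1/(1/n(838) + 306858*(-14)) = 1/(1/(-22 + 13*838) + 306858*(-14)) = 1/(1/(-22 + 10894) - 4296012) = 1/(1/10872 - 4296012) = 1/(-46706242463/10872) = -10872/46706242463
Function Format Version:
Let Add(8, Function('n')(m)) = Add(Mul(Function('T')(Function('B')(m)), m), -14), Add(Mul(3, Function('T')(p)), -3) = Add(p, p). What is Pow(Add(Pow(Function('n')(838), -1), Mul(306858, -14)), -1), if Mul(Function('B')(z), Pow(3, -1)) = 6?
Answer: Rational(-10872, 46706242463) ≈ -2.3277e-7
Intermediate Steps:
Function('B')(z) = 18 (Function('B')(z) = Mul(3, 6) = 18)
Function('T')(p) = Add(1, Mul(Rational(2, 3), p)) (Function('T')(p) = Add(1, Mul(Rational(1, 3), Add(p, p))) = Add(1, Mul(Rational(1, 3), Mul(2, p))) = Add(1, Mul(Rational(2, 3), p)))
Function('n')(m) = Add(-22, Mul(13, m)) (Function('n')(m) = Add(-8, Add(Mul(Add(1, Mul(Rational(2, 3), 18)), m), -14)) = Add(-8, Add(Mul(Add(1, 12), m), -14)) = Add(-8, Add(Mul(13, m), -14)) = Add(-8, Add(-14, Mul(13, m))) = Add(-22, Mul(13, m)))
Pow(Add(Pow(Function('n')(838), -1), Mul(306858, -14)), -1) = Pow(Add(Pow(Add(-22, Mul(13, 838)), -1), Mul(306858, -14)), -1) = Pow(Add(Pow(Add(-22, 10894), -1), -4296012), -1) = Pow(Add(Pow(10872, -1), -4296012), -1) = Pow(Add(Rational(1, 10872), -4296012), -1) = Pow(Rational(-46706242463, 10872), -1) = Rational(-10872, 46706242463)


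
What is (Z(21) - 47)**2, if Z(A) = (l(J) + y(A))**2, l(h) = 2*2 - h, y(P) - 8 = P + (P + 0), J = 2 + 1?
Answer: 6522916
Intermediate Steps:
J = 3
y(P) = 8 + 2*P (y(P) = 8 + (P + (P + 0)) = 8 + (P + P) = 8 + 2*P)
l(h) = 4 - h
Z(A) = (9 + 2*A)**2 (Z(A) = ((4 - 1*3) + (8 + 2*A))**2 = ((4 - 3) + (8 + 2*A))**2 = (1 + (8 + 2*A))**2 = (9 + 2*A)**2)
(Z(21) - 47)**2 = ((9 + 2*21)**2 - 47)**2 = ((9 + 42)**2 - 47)**2 = (51**2 - 47)**2 = (2601 - 47)**2 = 2554**2 = 6522916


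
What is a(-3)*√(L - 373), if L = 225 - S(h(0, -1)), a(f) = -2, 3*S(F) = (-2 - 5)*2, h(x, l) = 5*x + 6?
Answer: -2*I*√1290/3 ≈ -23.944*I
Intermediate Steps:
h(x, l) = 6 + 5*x
S(F) = -14/3 (S(F) = ((-2 - 5)*2)/3 = (-7*2)/3 = (⅓)*(-14) = -14/3)
L = 689/3 (L = 225 - 1*(-14/3) = 225 + 14/3 = 689/3 ≈ 229.67)
a(-3)*√(L - 373) = -2*√(689/3 - 373) = -2*I*√1290/3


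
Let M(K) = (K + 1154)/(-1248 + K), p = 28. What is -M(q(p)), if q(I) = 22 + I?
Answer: 602/599 ≈ 1.0050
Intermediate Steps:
M(K) = (1154 + K)/(-1248 + K)
-M(q(p)) = -(1154 + (22 + 28))/(-1248 + (22 + 28)) = -(1154 + 50)/(-1248 + 50) = -1204/(-1198) = -(-1)*1204/1198 = -1*(-602/599) = 602/599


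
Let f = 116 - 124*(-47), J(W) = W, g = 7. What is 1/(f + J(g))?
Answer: 1/5951 ≈ 0.00016804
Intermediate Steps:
f = 5944 (f = 116 + 5828 = 5944)
1/(f + J(g)) = 1/(5944 + 7) = 1/5951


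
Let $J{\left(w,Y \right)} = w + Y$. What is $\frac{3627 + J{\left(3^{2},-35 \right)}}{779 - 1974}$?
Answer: $- \frac{3601}{1195} \approx -3.0134$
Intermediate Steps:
$J{\left(w,Y \right)} = Y + w$
$\frac{3627 + J{\left(3^{2},-35 \right)}}{779 - 1974} = \frac{3627 - \left(35 - 3^{2}\right)}{779 - 1974} = \frac{3627 + \left(-35 + 9\right)}{-1195} = \left(3627 - 26\right) \left(- \frac{1}{1195}\right) = 3601 \left(- \frac{1}{1195}\right) = - \frac{3601}{1195}$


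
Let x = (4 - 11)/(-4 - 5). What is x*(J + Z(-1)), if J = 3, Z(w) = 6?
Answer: 7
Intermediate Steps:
x = 7/9 (x = -7/(-9) = -7*(-⅑) = 7/9 ≈ 0.77778)
x*(J + Z(-1)) = 7*(3 + 6)/9 = (7/9)*9 = 7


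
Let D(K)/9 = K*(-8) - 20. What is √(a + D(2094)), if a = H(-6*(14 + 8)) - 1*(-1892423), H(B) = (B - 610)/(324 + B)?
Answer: √1003087374/24 ≈ 1319.6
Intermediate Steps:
H(B) = (-610 + B)/(324 + B)
D(K) = -180 - 72*K (D(K) = 9*(K*(-8) - 20) = 9*(-8*K - 20) = 9*(-20 - 8*K) = -180 - 72*K)
a = 181672237/96 (a = (-610 - 6*(14 + 8))/(324 - 6*(14 + 8)) - 1*(-1892423) = (-610 - 6*22)/(324 - 6*22) + 1892423 = (-610 - 132)/(324 - 132) + 1892423 = -742/192 + 1892423 = (1/192)*(-742) + 1892423 = -371/96 + 1892423 = 181672237/96 ≈ 1.8924e+6)
√(a + D(2094)) = √(181672237/96 + (-180 - 72*2094)) = √(181672237/96 + (-180 - 150768)) = √(181672237/96 - 150948) = √(167181229/96) = √1003087374/24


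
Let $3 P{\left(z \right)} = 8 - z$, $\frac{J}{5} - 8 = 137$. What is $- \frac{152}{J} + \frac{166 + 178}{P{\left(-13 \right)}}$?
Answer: $\frac{248336}{5075} \approx 48.933$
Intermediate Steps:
$J = 725$ ($J = 40 + 5 \cdot 137 = 40 + 685 = 725$)
$P{\left(z \right)} = \frac{8}{3} - \frac{z}{3}$ ($P{\left(z \right)} = \frac{8 - z}{3} = \frac{8}{3} - \frac{z}{3}$)
$- \frac{152}{J} + \frac{166 + 178}{P{\left(-13 \right)}} = - \frac{152}{725} + \frac{166 + 178}{\frac{8}{3} - - \frac{13}{3}} = \left(-152\right) \frac{1}{725} + \frac{344}{\frac{8}{3} + \frac{13}{3}} = - \frac{152}{725} + \frac{344}{7} = \frac{248336}{5075}$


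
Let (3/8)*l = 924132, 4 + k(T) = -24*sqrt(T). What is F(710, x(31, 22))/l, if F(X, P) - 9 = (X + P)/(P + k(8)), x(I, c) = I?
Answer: 207/132766964 - 247*sqrt(2)/66383482 ≈ -3.7029e-6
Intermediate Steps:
k(T) = -4 - 24*sqrt(T)
F(X, P) = 9 + (P + X)/(-4 + P - 48*sqrt(2)) (F(X, P) = 9 + (X + P)/(P + (-4 - 48*sqrt(2))) = 9 + (P + X)/(P + (-4 - 48*sqrt(2))) = 9 + (P + X)/(-4 + P - 48*sqrt(2)))
l = 2464352 (l = (8/3)*924132 = 2464352)
F(710, x(31, 22))/l = ((36 - 1*710 - 10*31 + 432*sqrt(2))/(4 - 1*31 + 48*sqrt(2)))/2464352 = ((36 - 710 - 310 + 432*sqrt(2))/(4 - 31 + 48*sqrt(2)))*(1/2464352) = ((-984 + 432*sqrt(2))/(-27 + 48*sqrt(2)))*(1/2464352) = (-984 + 432*sqrt(2))/(2464352*(-27 + 48*sqrt(2)))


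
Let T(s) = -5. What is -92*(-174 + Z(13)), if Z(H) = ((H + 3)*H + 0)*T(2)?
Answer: 111688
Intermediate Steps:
Z(H) = -5*H*(3 + H) (Z(H) = ((H + 3)*H + 0)*(-5) = ((3 + H)*H + 0)*(-5) = (H*(3 + H) + 0)*(-5) = (H*(3 + H))*(-5) = -5*H*(3 + H))
-92*(-174 + Z(13)) = -92*(-174 - 5*13*(3 + 13)) = -92*(-174 - 5*13*16) = -92*(-174 - 1040) = -92*(-1214) = 111688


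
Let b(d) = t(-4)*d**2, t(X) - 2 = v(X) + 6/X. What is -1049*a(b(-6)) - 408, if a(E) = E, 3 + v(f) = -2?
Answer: 169530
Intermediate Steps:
v(f) = -5 (v(f) = -3 - 2 = -5)
t(X) = -3 + 6/X (t(X) = 2 + (-5 + 6/X) = -3 + 6/X)
b(d) = -9*d**2/2 (b(d) = (-3 + 6/(-4))*d**2 = (-3 + 6*(-1/4))*d**2 = (-3 - 3/2)*d**2 = -9*d**2/2)
-1049*a(b(-6)) - 408 = -(-9441)*(-6)**2/2 - 408 = -(-9441)*36/2 - 408 = -1049*(-162) - 408 = 169938 - 408 = 169530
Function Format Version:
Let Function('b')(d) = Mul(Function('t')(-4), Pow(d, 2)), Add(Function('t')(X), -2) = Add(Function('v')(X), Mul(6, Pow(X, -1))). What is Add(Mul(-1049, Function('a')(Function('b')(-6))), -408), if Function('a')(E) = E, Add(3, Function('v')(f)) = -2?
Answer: 169530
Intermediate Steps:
Function('v')(f) = -5 (Function('v')(f) = Add(-3, -2) = -5)
Function('t')(X) = Add(-3, Mul(6, Pow(X, -1))) (Function('t')(X) = Add(2, Add(-5, Mul(6, Pow(X, -1)))) = Add(-3, Mul(6, Pow(X, -1))))
Function('b')(d) = Mul(Rational(-9, 2), Pow(d, 2)) (Function('b')(d) = Mul(Add(-3, Mul(6, Pow(-4, -1))), Pow(d, 2)) = Mul(Add(-3, Mul(6, Rational(-1, 4))), Pow(d, 2)) = Mul(Add(-3, Rational(-3, 2)), Pow(d, 2)) = Mul(Rational(-9, 2), Pow(d, 2)))
Add(Mul(-1049, Function('a')(Function('b')(-6))), -408) = Add(Mul(-1049, Mul(Rational(-9, 2), Pow(-6, 2))), -408) = Add(Mul(-1049, Mul(Rational(-9, 2), 36)), -408) = Add(Mul(-1049, -162), -408) = Add(169938, -408) = 169530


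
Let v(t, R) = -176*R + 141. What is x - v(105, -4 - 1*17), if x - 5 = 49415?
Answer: 45583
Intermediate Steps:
v(t, R) = 141 - 176*R
x = 49420 (x = 5 + 49415 = 49420)
x - v(105, -4 - 1*17) = 49420 - (141 - 176*(-4 - 1*17)) = 49420 - (141 - 176*(-4 - 17)) = 49420 - (141 - 176*(-21)) = 49420 - (141 + 3696) = 49420 - 1*3837 = 49420 - 3837 = 45583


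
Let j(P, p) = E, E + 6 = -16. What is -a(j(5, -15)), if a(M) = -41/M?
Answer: -41/22 ≈ -1.8636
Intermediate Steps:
E = -22 (E = -6 - 16 = -22)
j(P, p) = -22
-a(j(5, -15)) = -(-41)/(-22) = -(-41)*(-1)/22 = -1*41/22 = -41/22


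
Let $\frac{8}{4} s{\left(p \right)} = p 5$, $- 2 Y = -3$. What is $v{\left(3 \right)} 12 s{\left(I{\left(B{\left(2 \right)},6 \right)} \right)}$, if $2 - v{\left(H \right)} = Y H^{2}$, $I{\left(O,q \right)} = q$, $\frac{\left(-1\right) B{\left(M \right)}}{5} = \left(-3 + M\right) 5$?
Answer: $-2070$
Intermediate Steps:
$B{\left(M \right)} = 75 - 25 M$ ($B{\left(M \right)} = - 5 \left(-3 + M\right) 5 = - 5 \left(-15 + 5 M\right) = 75 - 25 M$)
$Y = \frac{3}{2}$ ($Y = \left(- \frac{1}{2}\right) \left(-3\right) = \frac{3}{2} \approx 1.5$)
$s{\left(p \right)} = \frac{5 p}{2}$ ($s{\left(p \right)} = \frac{p 5}{2} = \frac{5 p}{2}$)
$v{\left(H \right)} = 2 - \frac{3 H^{2}}{2}$
$v{\left(3 \right)} 12 s{\left(I{\left(B{\left(2 \right)},6 \right)} \right)} = \left(2 - \frac{3 \cdot 3^{2}}{2}\right) 12 \cdot \frac{5}{2} \cdot 6 = \left(2 - \frac{27}{2}\right) 12 \cdot 15 = \left(- \frac{23}{2}\right) 12 \cdot 15 = \left(-138\right) 15 = -2070$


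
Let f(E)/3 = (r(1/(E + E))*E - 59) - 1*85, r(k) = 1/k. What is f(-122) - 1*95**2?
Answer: 79847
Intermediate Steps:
f(E) = -432 + 6*E**2 (f(E) = 3*((E/(1/(E + E)) - 59) - 1*85) = 3*((E/(1/(2*E)) - 59) - 85) = 3*((E/((1/(2*E))) - 59) - 85) = 3*(((2*E)*E - 59) - 85) = 3*((2*E**2 - 59) - 85) = 3*((-59 + 2*E**2) - 85) = 3*(-144 + 2*E**2) = -432 + 6*E**2)
f(-122) - 1*95**2 = (-432 + 6*(-122)**2) - 1*95**2 = (-432 + 6*14884) - 1*9025 = (-432 + 89304) - 9025 = 88872 - 9025 = 79847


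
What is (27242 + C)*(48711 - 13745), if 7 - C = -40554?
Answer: 2370799698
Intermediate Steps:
C = 40561 (C = 7 - 1*(-40554) = 7 + 40554 = 40561)
(27242 + C)*(48711 - 13745) = (27242 + 40561)*(48711 - 13745) = 67803*34966 = 2370799698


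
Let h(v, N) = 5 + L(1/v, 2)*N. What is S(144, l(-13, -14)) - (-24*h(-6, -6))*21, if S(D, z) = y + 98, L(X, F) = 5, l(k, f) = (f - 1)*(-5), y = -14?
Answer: -12516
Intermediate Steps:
l(k, f) = 5 - 5*f (l(k, f) = (-1 + f)*(-5) = 5 - 5*f)
h(v, N) = 5 + 5*N
S(D, z) = 84 (S(D, z) = -14 + 98 = 84)
S(144, l(-13, -14)) - (-24*h(-6, -6))*21 = 84 - (-24*(5 + 5*(-6)))*21 = 84 - (-24*(5 - 30))*21 = 84 - (-24*(-25))*21 = 84 - 600*21 = 84 - 1*12600 = 84 - 12600 = -12516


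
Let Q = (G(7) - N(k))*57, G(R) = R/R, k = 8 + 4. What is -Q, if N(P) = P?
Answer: 627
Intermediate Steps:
k = 12
G(R) = 1
Q = -627 (Q = (1 - 1*12)*57 = (1 - 12)*57 = -11*57 = -627)
-Q = -1*(-627) = 627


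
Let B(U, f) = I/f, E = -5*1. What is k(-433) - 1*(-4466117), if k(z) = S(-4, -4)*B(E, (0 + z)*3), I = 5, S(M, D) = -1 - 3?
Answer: 5801486003/1299 ≈ 4.4661e+6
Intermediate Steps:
S(M, D) = -4
E = -5
B(U, f) = 5/f
k(z) = -20/(3*z) (k(z) = -20/((0 + z)*3) = -20/(z*3) = -20/(3*z))
k(-433) - 1*(-4466117) = -20/3/(-433) - 1*(-4466117) = -20/3*(-1/433) + 4466117 = 20/1299 + 4466117 = 5801486003/1299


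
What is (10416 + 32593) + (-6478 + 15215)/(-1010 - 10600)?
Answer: 499325753/11610 ≈ 43008.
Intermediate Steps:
(10416 + 32593) + (-6478 + 15215)/(-1010 - 10600) = 43009 + 8737/(-11610) = 43009 + 8737*(-1/11610) = 43009 - 8737/11610 = 499325753/11610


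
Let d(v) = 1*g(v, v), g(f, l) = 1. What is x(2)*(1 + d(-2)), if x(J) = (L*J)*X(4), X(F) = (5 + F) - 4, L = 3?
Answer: 60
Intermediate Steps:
X(F) = 1 + F
d(v) = 1 (d(v) = 1*1 = 1)
x(J) = 15*J (x(J) = (3*J)*(1 + 4) = (3*J)*5 = 15*J)
x(2)*(1 + d(-2)) = (15*2)*(1 + 1) = 30*2 = 60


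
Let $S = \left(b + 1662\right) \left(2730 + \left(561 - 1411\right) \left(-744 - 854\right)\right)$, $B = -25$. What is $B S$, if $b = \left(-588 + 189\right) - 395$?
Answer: $-29534351000$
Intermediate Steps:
$b = -794$ ($b = -399 - 395 = -794$)
$S = 1181374040$ ($S = \left(-794 + 1662\right) \left(2730 + \left(561 - 1411\right) \left(-744 - 854\right)\right) = 868 \left(2730 - -1358300\right) = 868 \left(2730 + 1358300\right) = 868 \cdot 1361030 = 1181374040$)
$B S = \left(-25\right) 1181374040 = -29534351000$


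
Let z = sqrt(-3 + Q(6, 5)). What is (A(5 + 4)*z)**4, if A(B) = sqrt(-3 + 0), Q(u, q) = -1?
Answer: 144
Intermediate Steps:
A(B) = I*sqrt(3) (A(B) = sqrt(-3) = I*sqrt(3))
z = 2*I (z = sqrt(-3 - 1) = sqrt(-4) = 2*I ≈ 2.0*I)
(A(5 + 4)*z)**4 = ((I*sqrt(3))*(2*I))**4 = (-2*sqrt(3))**4 = 144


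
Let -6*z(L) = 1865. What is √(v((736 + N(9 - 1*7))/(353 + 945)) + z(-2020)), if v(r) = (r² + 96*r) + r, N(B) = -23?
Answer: I*√3900725067/3894 ≈ 16.039*I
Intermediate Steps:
z(L) = -1865/6 (z(L) = -⅙*1865 = -1865/6)
v(r) = r² + 97*r
√(v((736 + N(9 - 1*7))/(353 + 945)) + z(-2020)) = √(((736 - 23)/(353 + 945))*(97 + (736 - 23)/(353 + 945)) - 1865/6) = √((713/1298)*(97 + 713/1298) - 1865/6) = √((713*(1/1298))*(97 + 713*(1/1298)) - 1865/6) = √(713*(97 + 713/1298)/1298 - 1865/6) = √((713/1298)*(126619/1298) - 1865/6) = √(90279347/1684804 - 1865/6) = √(-1300241689/5054412) = I*√3900725067/3894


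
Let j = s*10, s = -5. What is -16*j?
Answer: 800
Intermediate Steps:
j = -50 (j = -5*10 = -50)
-16*j = -16*(-50) = 800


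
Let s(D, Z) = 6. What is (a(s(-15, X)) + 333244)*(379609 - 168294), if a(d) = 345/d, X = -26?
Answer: 140863212945/2 ≈ 7.0432e+10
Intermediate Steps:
(a(s(-15, X)) + 333244)*(379609 - 168294) = (345/6 + 333244)*(379609 - 168294) = (345*(⅙) + 333244)*211315 = (115/2 + 333244)*211315 = (666603/2)*211315 = 140863212945/2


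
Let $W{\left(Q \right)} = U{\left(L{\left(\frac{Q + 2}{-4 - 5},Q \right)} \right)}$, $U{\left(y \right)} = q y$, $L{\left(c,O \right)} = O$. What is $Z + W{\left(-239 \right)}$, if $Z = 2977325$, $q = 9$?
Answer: $2975174$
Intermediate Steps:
$U{\left(y \right)} = 9 y$
$W{\left(Q \right)} = 9 Q$
$Z + W{\left(-239 \right)} = 2977325 + 9 \left(-239\right) = 2977325 - 2151 = 2975174$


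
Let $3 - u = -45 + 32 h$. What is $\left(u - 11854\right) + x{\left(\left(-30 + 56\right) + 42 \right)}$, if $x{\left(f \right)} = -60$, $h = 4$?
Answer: $-11994$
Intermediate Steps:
$u = -80$ ($u = 3 - \left(-45 + 32 \cdot 4\right) = 3 - \left(-45 + 128\right) = 3 - 83 = -80$)
$\left(u - 11854\right) + x{\left(\left(-30 + 56\right) + 42 \right)} = \left(-80 - 11854\right) - 60 = -11934 - 60 = -11994$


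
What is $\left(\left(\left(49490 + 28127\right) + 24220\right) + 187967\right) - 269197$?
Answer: $20607$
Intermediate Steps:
$\left(\left(\left(49490 + 28127\right) + 24220\right) + 187967\right) - 269197 = \left(\left(77617 + 24220\right) + 187967\right) - 269197 = \left(101837 + 187967\right) - 269197 = 289804 - 269197 = 20607$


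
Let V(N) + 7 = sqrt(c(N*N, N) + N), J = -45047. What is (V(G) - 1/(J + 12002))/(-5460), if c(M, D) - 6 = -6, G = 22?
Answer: 115657/90212850 - sqrt(22)/5460 ≈ 0.00042300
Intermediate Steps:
c(M, D) = 0 (c(M, D) = 6 - 6 = 0)
V(N) = -7 + sqrt(N) (V(N) = -7 + sqrt(0 + N) = -7 + sqrt(N))
(V(G) - 1/(J + 12002))/(-5460) = ((-7 + sqrt(22)) - 1/(-45047 + 12002))/(-5460) = ((-7 + sqrt(22)) - 1/(-33045))*(-1/5460) = ((-7 + sqrt(22)) - 1*(-1/33045))*(-1/5460) = ((-7 + sqrt(22)) + 1/33045)*(-1/5460) = (-231314/33045 + sqrt(22))*(-1/5460) = 115657/90212850 - sqrt(22)/5460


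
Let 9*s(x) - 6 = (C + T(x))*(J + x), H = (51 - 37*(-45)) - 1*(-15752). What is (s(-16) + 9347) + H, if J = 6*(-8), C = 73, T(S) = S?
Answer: 79231/3 ≈ 26410.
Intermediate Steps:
J = -48
H = 17468 (H = (51 + 1665) + 15752 = 1716 + 15752 = 17468)
s(x) = ⅔ + (-48 + x)*(73 + x)/9 (s(x) = ⅔ + ((73 + x)*(-48 + x))/9 = ⅔ + ((-48 + x)*(73 + x))/9 = ⅔ + (-48 + x)*(73 + x)/9)
(s(-16) + 9347) + H = ((-1166/3 + (⅑)*(-16)² + (25/9)*(-16)) + 9347) + 17468 = ((-1166/3 + (⅑)*256 - 400/9) + 9347) + 17468 = ((-1166/3 + 256/9 - 400/9) + 9347) + 17468 = (-1214/3 + 9347) + 17468 = 26827/3 + 17468 = 79231/3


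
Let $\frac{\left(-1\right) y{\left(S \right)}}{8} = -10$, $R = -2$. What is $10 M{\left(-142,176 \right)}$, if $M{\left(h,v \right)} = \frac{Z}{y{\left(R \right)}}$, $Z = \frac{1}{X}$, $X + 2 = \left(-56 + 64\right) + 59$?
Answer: $\frac{1}{520} \approx 0.0019231$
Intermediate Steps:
$y{\left(S \right)} = 80$ ($y{\left(S \right)} = \left(-8\right) \left(-10\right) = 80$)
$X = 65$ ($X = -2 + \left(\left(-56 + 64\right) + 59\right) = -2 + \left(8 + 59\right) = -2 + 67 = 65$)
$Z = \frac{1}{65} \approx 0.015385$
$M{\left(h,v \right)} = \frac{1}{5200}$ ($M{\left(h,v \right)} = \frac{1}{65 \cdot 80} = \frac{1}{65} \cdot \frac{1}{80} = \frac{1}{5200}$)
$10 M{\left(-142,176 \right)} = 10 \cdot \frac{1}{5200} = \frac{1}{520}$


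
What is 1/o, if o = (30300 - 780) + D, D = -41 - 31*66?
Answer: 1/27433 ≈ 3.6452e-5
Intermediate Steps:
D = -2087 (D = -41 - 2046 = -2087)
o = 27433 (o = (30300 - 780) - 2087 = 29520 - 2087 = 27433)
1/o = 1/27433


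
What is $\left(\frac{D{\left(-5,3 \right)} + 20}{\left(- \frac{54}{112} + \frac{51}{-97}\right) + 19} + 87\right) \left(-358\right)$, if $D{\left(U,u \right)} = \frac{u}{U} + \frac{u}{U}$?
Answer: $- \frac{15402757754}{488665} \approx -31520.0$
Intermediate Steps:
$D{\left(U,u \right)} = \frac{2 u}{U}$
$\left(\frac{D{\left(-5,3 \right)} + 20}{\left(- \frac{54}{112} + \frac{51}{-97}\right) + 19} + 87\right) \left(-358\right) = \left(\frac{2 \cdot 3 \frac{1}{-5} + 20}{\left(- \frac{54}{112} + \frac{51}{-97}\right) + 19} + 87\right) \left(-358\right) = \left(\frac{2 \cdot 3 \left(- \frac{1}{5}\right) + 20}{\left(\left(-54\right) \frac{1}{112} + 51 \left(- \frac{1}{97}\right)\right) + 19} + 87\right) \left(-358\right) = \left(\frac{- \frac{6}{5} + 20}{\left(- \frac{27}{56} - \frac{51}{97}\right) + 19} + 87\right) \left(-358\right) = \left(\frac{94}{5 \left(- \frac{5475}{5432} + 19\right)} + 87\right) \left(-358\right) = \left(\frac{94}{5 \cdot \frac{97733}{5432}} + 87\right) \left(-358\right) = \left(\frac{94}{5} \cdot \frac{5432}{97733} + 87\right) \left(-358\right) = \left(\frac{510608}{488665} + 87\right) \left(-358\right) = \frac{43024463}{488665} \left(-358\right) = - \frac{15402757754}{488665}$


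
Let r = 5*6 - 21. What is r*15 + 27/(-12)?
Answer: 531/4 ≈ 132.75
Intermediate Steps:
r = 9 (r = 30 - 21 = 9)
r*15 + 27/(-12) = 9*15 + 27/(-12) = 135 + 27*(-1/12) = 135 - 9/4 = 531/4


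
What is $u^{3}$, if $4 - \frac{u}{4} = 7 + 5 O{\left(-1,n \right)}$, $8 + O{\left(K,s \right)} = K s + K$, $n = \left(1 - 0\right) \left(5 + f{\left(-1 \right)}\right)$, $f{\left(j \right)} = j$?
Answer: $15252992$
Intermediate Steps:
$n = 4$ ($n = \left(1 - 0\right) \left(5 - 1\right) = \left(1 + 0\right) 4 = 1 \cdot 4 = 4$)
$O{\left(K,s \right)} = -8 + K + K s$ ($O{\left(K,s \right)} = -8 + \left(K s + K\right) = -8 + \left(K + K s\right) = -8 + K + K s$)
$u = 248$ ($u = 16 - 4 \left(7 + 5 \left(-8 - 1 - 4\right)\right) = 16 - 4 \left(7 + 5 \left(-13\right)\right) = 16 - 4 \left(7 - 65\right) = 16 - -232 = 16 + 232 = 248$)
$u^{3} = 248^{3} = 15252992$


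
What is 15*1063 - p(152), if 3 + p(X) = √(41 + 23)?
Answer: 15940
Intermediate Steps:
p(X) = 5 (p(X) = -3 + √(41 + 23) = -3 + √64 = -3 + 8 = 5)
15*1063 - p(152) = 15*1063 - 1*5 = 15945 - 5 = 15940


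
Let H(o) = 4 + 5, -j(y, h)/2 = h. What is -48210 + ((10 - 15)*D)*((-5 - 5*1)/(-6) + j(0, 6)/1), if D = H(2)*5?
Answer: -45885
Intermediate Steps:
j(y, h) = -2*h
H(o) = 9
D = 45 (D = 9*5 = 45)
-48210 + ((10 - 15)*D)*((-5 - 5*1)/(-6) + j(0, 6)/1) = -48210 + ((10 - 15)*45)*((-5 - 5*1)/(-6) - 2*6/1) = -48210 + (-5*45)*((-5 - 5)*(-⅙) - 12*1) = -48210 - 225*(-10*(-⅙) - 12) = -48210 - 225*(5/3 - 12) = -48210 - 225*(-31/3) = -48210 + 2325 = -45885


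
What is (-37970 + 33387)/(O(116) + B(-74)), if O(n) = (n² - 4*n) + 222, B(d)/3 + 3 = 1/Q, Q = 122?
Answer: -559126/1611013 ≈ -0.34706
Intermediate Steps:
B(d) = -1095/122 (B(d) = -9 + 3/122 = -1095/122)
O(n) = 222 + n² - 4*n
(-37970 + 33387)/(O(116) + B(-74)) = (-37970 + 33387)/((222 + 116² - 4*116) - 1095/122) = -4583/((222 + 13456 - 464) - 1095/122) = -4583/(13214 - 1095/122) = -4583/1611013/122 = -4583*122/1611013 = -559126/1611013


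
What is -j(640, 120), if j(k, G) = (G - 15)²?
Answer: -11025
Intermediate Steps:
j(k, G) = (-15 + G)²
-j(640, 120) = -(-15 + 120)² = -1*105² = -1*11025 = -11025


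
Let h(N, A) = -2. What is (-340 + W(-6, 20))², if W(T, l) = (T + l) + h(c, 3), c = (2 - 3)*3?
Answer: 107584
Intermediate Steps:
c = -3 (c = -1*3 = -3)
W(T, l) = -2 + T + l (W(T, l) = (T + l) - 2 = -2 + T + l)
(-340 + W(-6, 20))² = (-340 + (-2 - 6 + 20))² = (-340 + 12)² = (-328)² = 107584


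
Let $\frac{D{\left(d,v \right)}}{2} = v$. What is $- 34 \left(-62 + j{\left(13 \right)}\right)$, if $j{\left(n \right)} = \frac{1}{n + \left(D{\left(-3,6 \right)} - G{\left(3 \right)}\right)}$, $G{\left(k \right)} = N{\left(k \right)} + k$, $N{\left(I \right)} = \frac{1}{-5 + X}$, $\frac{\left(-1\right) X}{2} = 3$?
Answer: $\frac{511870}{243} \approx 2106.5$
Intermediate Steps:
$X = -6$ ($X = \left(-2\right) 3 = -6$)
$D{\left(d,v \right)} = 2 v$
$N{\left(I \right)} = - \frac{1}{11}$ ($N{\left(I \right)} = \frac{1}{-5 - 6} = \frac{1}{-11} = - \frac{1}{11}$)
$G{\left(k \right)} = - \frac{1}{11} + k$
$j{\left(n \right)} = \frac{1}{\frac{100}{11} + n}$ ($j{\left(n \right)} = \frac{1}{n + \left(2 \cdot 6 - \left(- \frac{1}{11} + 3\right)\right)} = \frac{1}{n + \left(12 - \frac{32}{11}\right)} = \frac{1}{n + \frac{100}{11}} = \frac{1}{\frac{100}{11} + n}$)
$- 34 \left(-62 + j{\left(13 \right)}\right) = - 34 \left(-62 + \frac{11}{100 + 11 \cdot 13}\right) = - 34 \left(-62 + \frac{11}{100 + 143}\right) = - 34 \left(-62 + \frac{11}{243}\right) = \left(-34\right) \left(- \frac{15055}{243}\right) = \frac{511870}{243}$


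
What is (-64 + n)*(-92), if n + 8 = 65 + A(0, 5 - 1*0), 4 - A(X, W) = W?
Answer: 736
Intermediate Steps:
A(X, W) = 4 - W
n = 56 (n = -8 + (65 + (4 - (5 - 1*0))) = -8 + (65 + (4 - (5 + 0))) = -8 + (65 + (4 - 1*5)) = -8 + (65 + (4 - 5)) = -8 + (65 - 1) = -8 + 64 = 56)
(-64 + n)*(-92) = (-64 + 56)*(-92) = -8*(-92) = 736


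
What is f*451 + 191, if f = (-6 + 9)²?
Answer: 4250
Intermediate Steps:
f = 9 (f = 3² = 9)
f*451 + 191 = 9*451 + 191 = 4059 + 191 = 4250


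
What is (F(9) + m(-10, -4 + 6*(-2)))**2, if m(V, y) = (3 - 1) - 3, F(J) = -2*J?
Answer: 361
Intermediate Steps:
m(V, y) = -1 (m(V, y) = 2 - 3 = -1)
(F(9) + m(-10, -4 + 6*(-2)))**2 = (-2*9 - 1)**2 = (-18 - 1)**2 = (-19)**2 = 361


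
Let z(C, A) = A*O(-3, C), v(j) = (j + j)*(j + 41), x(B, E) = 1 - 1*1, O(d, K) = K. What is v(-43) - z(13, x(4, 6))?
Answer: 172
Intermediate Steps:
x(B, E) = 0 (x(B, E) = 1 - 1 = 0)
v(j) = 2*j*(41 + j) (v(j) = (2*j)*(41 + j) = 2*j*(41 + j))
z(C, A) = A*C
v(-43) - z(13, x(4, 6)) = 2*(-43)*(41 - 43) - 0*13 = 2*(-43)*(-2) - 1*0 = 172 + 0 = 172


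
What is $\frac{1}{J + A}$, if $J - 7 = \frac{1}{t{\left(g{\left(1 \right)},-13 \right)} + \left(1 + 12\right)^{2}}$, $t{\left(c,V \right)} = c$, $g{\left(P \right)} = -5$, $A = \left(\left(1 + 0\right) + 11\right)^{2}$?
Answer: $\frac{164}{24765} \approx 0.0066222$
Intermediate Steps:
$A = 144$ ($A = \left(1 + 11\right)^{2} = 12^{2} = 144$)
$J = \frac{1149}{164}$ ($J = 7 + \frac{1}{-5 + \left(1 + 12\right)^{2}} = 7 + \frac{1}{-5 + 13^{2}} = 7 + \frac{1}{-5 + 169} = 7 + \frac{1}{164} = \frac{1149}{164} \approx 7.0061$)
$\frac{1}{J + A} = \frac{1}{\frac{1149}{164} + 144} = \frac{1}{\frac{24765}{164}} = \frac{164}{24765}$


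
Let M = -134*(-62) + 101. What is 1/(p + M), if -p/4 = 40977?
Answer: -1/155499 ≈ -6.4309e-6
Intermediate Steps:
p = -163908 (p = -4*40977 = -163908)
M = 8409 (M = 8308 + 101 = 8409)
1/(p + M) = 1/(-163908 + 8409) = 1/(-155499) = -1/155499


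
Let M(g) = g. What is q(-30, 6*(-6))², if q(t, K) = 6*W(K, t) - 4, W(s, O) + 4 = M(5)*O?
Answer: 861184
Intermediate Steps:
W(s, O) = -4 + 5*O
q(t, K) = -28 + 30*t (q(t, K) = 6*(-4 + 5*t) - 4 = (-24 + 30*t) - 4 = -28 + 30*t)
q(-30, 6*(-6))² = (-28 + 30*(-30))² = (-28 - 900)² = (-928)² = 861184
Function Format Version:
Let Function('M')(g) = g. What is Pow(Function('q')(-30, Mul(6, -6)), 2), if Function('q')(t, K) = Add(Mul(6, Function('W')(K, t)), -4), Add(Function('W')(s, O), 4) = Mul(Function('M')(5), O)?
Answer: 861184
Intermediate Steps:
Function('W')(s, O) = Add(-4, Mul(5, O))
Function('q')(t, K) = Add(-28, Mul(30, t)) (Function('q')(t, K) = Add(Mul(6, Add(-4, Mul(5, t))), -4) = Add(Add(-24, Mul(30, t)), -4) = Add(-28, Mul(30, t)))
Pow(Function('q')(-30, Mul(6, -6)), 2) = Pow(Add(-28, Mul(30, -30)), 2) = Pow(Add(-28, -900), 2) = Pow(-928, 2) = 861184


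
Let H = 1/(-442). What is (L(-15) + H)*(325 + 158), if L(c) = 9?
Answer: 1920891/442 ≈ 4345.9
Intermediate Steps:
H = -1/442 ≈ -0.0022624
(L(-15) + H)*(325 + 158) = (9 - 1/442)*(325 + 158) = (3977/442)*483 = 1920891/442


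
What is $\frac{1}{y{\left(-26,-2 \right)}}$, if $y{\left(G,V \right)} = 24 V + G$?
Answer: $- \frac{1}{74} \approx -0.013514$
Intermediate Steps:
$y{\left(G,V \right)} = G + 24 V$
$\frac{1}{y{\left(-26,-2 \right)}} = \frac{1}{-26 + 24 \left(-2\right)} = \frac{1}{-26 - 48} = \frac{1}{-74} = - \frac{1}{74}$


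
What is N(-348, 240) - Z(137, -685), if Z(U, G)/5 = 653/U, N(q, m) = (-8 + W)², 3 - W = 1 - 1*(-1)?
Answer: 3448/137 ≈ 25.168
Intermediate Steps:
W = 1 (W = 3 - (1 - 1*(-1)) = 3 - (1 + 1) = 3 - 1*2 = 3 - 2 = 1)
N(q, m) = 49 (N(q, m) = (-8 + 1)² = (-7)² = 49)
Z(U, G) = 3265/U (Z(U, G) = 5*(653/U) = 3265/U)
N(-348, 240) - Z(137, -685) = 49 - 3265/137 = 3448/137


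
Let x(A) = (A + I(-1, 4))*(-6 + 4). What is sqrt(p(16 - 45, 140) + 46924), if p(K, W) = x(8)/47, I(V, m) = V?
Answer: 3*sqrt(11517162)/47 ≈ 216.62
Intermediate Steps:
x(A) = 2 - 2*A (x(A) = (A - 1)*(-6 + 4) = (-1 + A)*(-2) = 2 - 2*A)
p(K, W) = -14/47 (p(K, W) = (2 - 2*8)/47 = (2 - 16)*(1/47) = -14*1/47 = -14/47)
sqrt(p(16 - 45, 140) + 46924) = sqrt(-14/47 + 46924) = sqrt(2205414/47) = 3*sqrt(11517162)/47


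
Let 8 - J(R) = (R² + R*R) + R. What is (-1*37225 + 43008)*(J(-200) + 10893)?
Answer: -398442917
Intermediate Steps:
J(R) = 8 - R - 2*R² (J(R) = 8 - ((R² + R*R) + R) = 8 - ((R² + R²) + R) = 8 - (2*R² + R) = 8 - (R + 2*R²) = 8 + (-R - 2*R²) = 8 - R - 2*R²)
(-1*37225 + 43008)*(J(-200) + 10893) = (-1*37225 + 43008)*((8 - 1*(-200) - 2*(-200)²) + 10893) = (-37225 + 43008)*((8 + 200 - 2*40000) + 10893) = 5783*((8 + 200 - 80000) + 10893) = 5783*(-79792 + 10893) = 5783*(-68899) = -398442917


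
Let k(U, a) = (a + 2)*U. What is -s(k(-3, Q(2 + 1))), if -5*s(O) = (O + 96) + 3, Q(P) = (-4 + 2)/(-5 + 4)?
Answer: 87/5 ≈ 17.400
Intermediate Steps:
Q(P) = 2 (Q(P) = -2/(-1) = -2*(-1) = 2)
k(U, a) = U*(2 + a) (k(U, a) = (2 + a)*U = U*(2 + a))
s(O) = -99/5 - O/5 (s(O) = -((O + 96) + 3)/5 = -((96 + O) + 3)/5 = -(99 + O)/5 = -99/5 - O/5)
-s(k(-3, Q(2 + 1))) = -(-99/5 - (-3)*(2 + 2)/5) = -(-99/5 - (-3)*4/5) = -(-99/5 - ⅕*(-12)) = -(-99/5 + 12/5) = -1*(-87/5) = 87/5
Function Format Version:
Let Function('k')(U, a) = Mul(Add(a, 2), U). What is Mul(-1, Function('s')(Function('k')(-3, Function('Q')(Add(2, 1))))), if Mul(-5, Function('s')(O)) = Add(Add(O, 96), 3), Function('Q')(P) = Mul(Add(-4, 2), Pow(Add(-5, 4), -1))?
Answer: Rational(87, 5) ≈ 17.400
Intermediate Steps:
Function('Q')(P) = 2 (Function('Q')(P) = Mul(-2, Pow(-1, -1)) = Mul(-2, -1) = 2)
Function('k')(U, a) = Mul(U, Add(2, a)) (Function('k')(U, a) = Mul(Add(2, a), U) = Mul(U, Add(2, a)))
Function('s')(O) = Add(Rational(-99, 5), Mul(Rational(-1, 5), O)) (Function('s')(O) = Mul(Rational(-1, 5), Add(Add(O, 96), 3)) = Mul(Rational(-1, 5), Add(Add(96, O), 3)) = Mul(Rational(-1, 5), Add(99, O)) = Add(Rational(-99, 5), Mul(Rational(-1, 5), O)))
Mul(-1, Function('s')(Function('k')(-3, Function('Q')(Add(2, 1))))) = Mul(-1, Add(Rational(-99, 5), Mul(Rational(-1, 5), Mul(-3, Add(2, 2))))) = Mul(-1, Add(Rational(-99, 5), Mul(Rational(-1, 5), Mul(-3, 4)))) = Mul(-1, Add(Rational(-99, 5), Mul(Rational(-1, 5), -12))) = Mul(-1, Add(Rational(-99, 5), Rational(12, 5))) = Mul(-1, Rational(-87, 5)) = Rational(87, 5)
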